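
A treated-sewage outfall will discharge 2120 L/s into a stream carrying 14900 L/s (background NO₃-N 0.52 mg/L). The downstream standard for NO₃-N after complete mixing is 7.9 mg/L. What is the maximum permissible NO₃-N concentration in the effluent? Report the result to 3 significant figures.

At the limit, (Qr·Cr + Qe·Cₑ)/(Qr + Qe) = 7.9:
Cₑ = (17020·7.9 − 14900·0.5200) / 2120 = 59.77 mg/L.

59.8 mg/L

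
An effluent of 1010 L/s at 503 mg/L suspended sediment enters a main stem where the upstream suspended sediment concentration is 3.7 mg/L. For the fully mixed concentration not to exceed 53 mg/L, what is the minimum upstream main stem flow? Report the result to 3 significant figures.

Set C_mix = 53: (Q·3.700 + 1010·503.0) / (Q + 1010) = 53
→ Q = 1010·(503.0 − 53)/(53 − 3.700) = 9219 L/s.

9220 L/s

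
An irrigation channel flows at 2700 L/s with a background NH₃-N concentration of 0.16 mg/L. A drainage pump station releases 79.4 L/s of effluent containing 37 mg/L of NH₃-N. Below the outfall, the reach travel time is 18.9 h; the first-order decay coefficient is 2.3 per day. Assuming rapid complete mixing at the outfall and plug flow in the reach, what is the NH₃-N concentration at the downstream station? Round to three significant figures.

0.198 mg/L

After mixing, C = (2700·0.1600 + 79.40·37.00) / 2779 = 3370/2779 = 1.212 mg/L.
After decay, C = 1.212 × e^(−kt) = 1.212 × 0.1634 = 0.1982 mg/L.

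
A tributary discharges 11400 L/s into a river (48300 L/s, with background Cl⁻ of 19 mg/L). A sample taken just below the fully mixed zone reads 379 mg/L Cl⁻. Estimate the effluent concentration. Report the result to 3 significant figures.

1900 mg/L

Mass balance: 48300·19.00 + 11400·Cₑ = 59700·379.0
→ Cₑ = (59700·379.0 − 48300·19.00) / 11400 = 1904 mg/L.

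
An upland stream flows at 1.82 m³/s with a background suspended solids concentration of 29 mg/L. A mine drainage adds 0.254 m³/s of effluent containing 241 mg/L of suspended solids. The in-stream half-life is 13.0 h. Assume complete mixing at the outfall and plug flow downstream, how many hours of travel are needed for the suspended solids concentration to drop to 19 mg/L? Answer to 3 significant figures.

Mixed concentration C = ΣQC/ΣQ = (1.820·29.00 + 0.2540·241.0) / 2.074 = 114.0/2.074 = 54.96 mg/L.
Half-life 13.0 h → k = ln 2 / 13.0 = 0.05332 h⁻¹ = 1.280 d⁻¹.
54.96·exp(−k·t) = 19 → t = ln(54.96/19)/k = 71720 s = 19.92 h.

19.9 h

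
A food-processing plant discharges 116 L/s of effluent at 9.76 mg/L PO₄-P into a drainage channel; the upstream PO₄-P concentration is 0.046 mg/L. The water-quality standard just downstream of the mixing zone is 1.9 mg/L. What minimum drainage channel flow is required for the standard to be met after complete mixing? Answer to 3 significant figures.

492 L/s

Set C_mix = 1.9: (Q·0.04600 + 116.0·9.760) / (Q + 116.0) = 1.9
→ Q = 116.0·(9.760 − 1.9)/(1.9 − 0.04600) = 491.8 L/s.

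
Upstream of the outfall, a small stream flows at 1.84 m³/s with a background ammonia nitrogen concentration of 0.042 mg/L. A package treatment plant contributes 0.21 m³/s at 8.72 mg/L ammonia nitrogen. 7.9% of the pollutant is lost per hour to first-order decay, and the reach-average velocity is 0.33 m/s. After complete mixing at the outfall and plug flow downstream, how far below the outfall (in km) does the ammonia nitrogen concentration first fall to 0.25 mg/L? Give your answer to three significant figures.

19.0 km

Mass balance: C = (1.840·0.04200 + 0.2100·8.720) / 2.050 = 1.908/2.050 = 0.9310 mg/L.
7.9%/h lost → k = −ln(1 − 0.079) = 0.08230 h⁻¹.
Set 0.9310·exp(−k·t) = 0.25 → t = ln(0.9310/0.25)/k = 57510 s = 15.98 h.
Distance = v·t = 0.33·57510 = 18980 m = 18.98 km.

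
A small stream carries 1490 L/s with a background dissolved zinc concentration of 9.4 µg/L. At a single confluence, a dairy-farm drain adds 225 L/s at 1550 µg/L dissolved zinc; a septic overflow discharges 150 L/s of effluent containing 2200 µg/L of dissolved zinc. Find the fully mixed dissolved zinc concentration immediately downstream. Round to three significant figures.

371 µg/L

Mixed concentration C = ΣQC/ΣQ = (1490·9.400 + 225.0·1550 + 150.0·2200) / 1865 = 692800/1865 = 371.5 µg/L.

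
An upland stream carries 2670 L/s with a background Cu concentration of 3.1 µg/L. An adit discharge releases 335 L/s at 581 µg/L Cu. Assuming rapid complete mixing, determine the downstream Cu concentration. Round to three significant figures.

67.5 µg/L

After mixing, C = (2670·3.100 + 335.0·581.0) / 3005 = 202900/3005 = 67.52 µg/L.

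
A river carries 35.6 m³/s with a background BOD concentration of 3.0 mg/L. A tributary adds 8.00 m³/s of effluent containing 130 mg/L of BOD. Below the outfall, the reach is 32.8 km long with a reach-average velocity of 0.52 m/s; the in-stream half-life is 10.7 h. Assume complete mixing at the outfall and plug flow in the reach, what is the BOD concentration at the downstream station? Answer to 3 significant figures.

Mixed concentration C = ΣQC/ΣQ = (35.60·3.000 + 8.000·130.0) / 43.60 = 1147/43.60 = 26.30 mg/L.
Travel time t = 32.8·1000 / 0.52 = 63080 s = 17.52 h.
Half-life 10.7 h → k = ln 2 / 10.7 = 0.06478 h⁻¹ = 1.555 d⁻¹.
Applying C = C₀e^(−kt): 26.30 × 0.3214 = 8.454 mg/L.

8.45 mg/L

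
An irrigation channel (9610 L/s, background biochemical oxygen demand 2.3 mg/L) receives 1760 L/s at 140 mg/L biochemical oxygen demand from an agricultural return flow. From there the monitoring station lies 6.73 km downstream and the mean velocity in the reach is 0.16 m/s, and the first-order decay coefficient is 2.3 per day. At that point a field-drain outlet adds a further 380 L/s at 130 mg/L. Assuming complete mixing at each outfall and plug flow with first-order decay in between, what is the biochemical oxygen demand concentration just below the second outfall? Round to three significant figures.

11.7 mg/L

Mass balance: C = (9610·2.300 + 1760·140.0) / 11370 = 268500/11370 = 23.62 mg/L; combined flow 11370 L/s.
Travel time t = 6.73·1000 / 0.16 = 42060 s = 11.68 h.
Decay over the reach: 23.62·exp(−kt) = 23.62·0.3264 = 7.707 mg/L.
At the second outfall, C = (11370·7.707 + 380.0·130.0) / (11370 + 380.0) = 11.66 mg/L.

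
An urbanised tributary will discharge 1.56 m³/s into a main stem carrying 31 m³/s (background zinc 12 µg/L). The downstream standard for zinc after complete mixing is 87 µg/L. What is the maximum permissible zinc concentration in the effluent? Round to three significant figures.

1580 µg/L

At the limit, (Qr·Cr + Qe·Cₑ)/(Qr + Qe) = 87:
Cₑ = (32.56·87 − 31.00·12.00) / 1.560 = 1577 µg/L.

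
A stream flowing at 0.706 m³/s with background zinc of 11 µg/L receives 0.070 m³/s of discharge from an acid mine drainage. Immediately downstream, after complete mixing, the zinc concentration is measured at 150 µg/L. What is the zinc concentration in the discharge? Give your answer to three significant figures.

Mass balance: 0.7060·11.00 + 0.07000·Cₑ = 0.7760·150.0
→ Cₑ = (0.7760·150.0 − 0.7060·11.00) / 0.07000 = 1552 µg/L.

1550 µg/L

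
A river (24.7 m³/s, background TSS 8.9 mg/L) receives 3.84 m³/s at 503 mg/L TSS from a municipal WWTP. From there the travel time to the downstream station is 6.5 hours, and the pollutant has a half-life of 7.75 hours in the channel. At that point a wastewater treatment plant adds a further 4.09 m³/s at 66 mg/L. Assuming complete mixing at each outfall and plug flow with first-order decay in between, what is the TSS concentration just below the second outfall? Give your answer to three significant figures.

Mixed concentration C = ΣQC/ΣQ = (24.70·8.900 + 3.840·503.0) / 28.54 = 2151/28.54 = 75.38 mg/L; combined flow 28.54 m³/s.
Half-life 7.75 h → k = ln 2 / 7.75 = 0.08944 h⁻¹ = 2.147 d⁻¹.
After decay, C = 75.38 × e^(−kt) = 75.38 × 0.5591 = 42.15 mg/L.
At the second outfall, C = (28.54·42.15 + 4.090·66.00) / (28.54 + 4.090) = 45.14 mg/L.

45.1 mg/L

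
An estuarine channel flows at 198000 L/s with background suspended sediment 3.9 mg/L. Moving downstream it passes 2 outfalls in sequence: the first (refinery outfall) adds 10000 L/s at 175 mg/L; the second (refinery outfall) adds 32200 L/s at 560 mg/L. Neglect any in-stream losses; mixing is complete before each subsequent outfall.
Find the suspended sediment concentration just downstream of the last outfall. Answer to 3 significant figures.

Below outfall 1: Q → 208000 L/s, C = (198000·3.900 + 10000·175.0)/208000 = 12.13 mg/L.
Below outfall 2: Q → 240200 L/s, C = (208000·12.13 + 32200·560.0)/240200 = 85.57 mg/L.

85.6 mg/L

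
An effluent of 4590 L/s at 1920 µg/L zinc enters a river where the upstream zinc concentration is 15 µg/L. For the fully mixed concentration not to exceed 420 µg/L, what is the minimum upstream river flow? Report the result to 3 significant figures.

17000 L/s

Set C_mix = 420: (Q·15.00 + 4590·1920) / (Q + 4590) = 420
→ Q = 4590·(1920 − 420)/(420 − 15.00) = 17000 L/s.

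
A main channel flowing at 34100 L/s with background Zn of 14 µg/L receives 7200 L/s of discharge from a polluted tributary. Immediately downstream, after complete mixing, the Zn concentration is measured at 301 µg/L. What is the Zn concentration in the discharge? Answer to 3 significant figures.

Mass balance: 34100·14.00 + 7200·Cₑ = 41300·301.0
→ Cₑ = (41300·301.0 − 34100·14.00) / 7200 = 1660 µg/L.

1660 µg/L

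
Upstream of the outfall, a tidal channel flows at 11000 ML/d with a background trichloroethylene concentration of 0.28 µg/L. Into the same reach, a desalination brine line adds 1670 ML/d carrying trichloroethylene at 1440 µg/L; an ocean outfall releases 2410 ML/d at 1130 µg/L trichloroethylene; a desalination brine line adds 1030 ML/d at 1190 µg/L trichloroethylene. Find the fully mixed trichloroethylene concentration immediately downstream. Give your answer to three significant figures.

Flow-weighted average: C = (11000·0.2800 + 1670·1440 + 2410·1130 + 1030·1190) / 16110 = 6357000/16110 = 394.6 µg/L.

395 µg/L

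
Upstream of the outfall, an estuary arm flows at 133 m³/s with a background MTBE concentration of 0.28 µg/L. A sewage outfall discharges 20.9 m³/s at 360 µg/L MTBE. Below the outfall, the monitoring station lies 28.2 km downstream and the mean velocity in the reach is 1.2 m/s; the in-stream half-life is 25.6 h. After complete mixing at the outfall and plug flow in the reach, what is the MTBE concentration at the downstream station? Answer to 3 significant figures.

Conservation of mass: C = (133.0·0.2800 + 20.90·360.0) / 153.9 = 7561/153.9 = 49.13 µg/L.
Travel time t = 28.2·1000 / 1.2 = 23500 s = 6.528 h.
Half-life 25.6 h → k = ln 2 / 25.6 = 0.02708 h⁻¹ = 0.6498 d⁻¹.
After decay, C = 49.13 × e^(−kt) = 49.13 × 0.8380 = 41.17 µg/L.

41.2 µg/L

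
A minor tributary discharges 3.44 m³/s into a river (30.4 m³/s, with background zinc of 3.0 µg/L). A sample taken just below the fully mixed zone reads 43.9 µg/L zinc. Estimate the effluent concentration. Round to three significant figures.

405 µg/L

Mass balance: 30.40·3.000 + 3.440·Cₑ = 33.84·43.90
→ Cₑ = (33.84·43.90 − 30.40·3.000) / 3.440 = 405.3 µg/L.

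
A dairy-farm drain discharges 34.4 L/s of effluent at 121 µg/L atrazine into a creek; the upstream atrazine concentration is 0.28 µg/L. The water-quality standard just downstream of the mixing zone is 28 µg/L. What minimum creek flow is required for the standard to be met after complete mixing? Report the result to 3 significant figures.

115 L/s

Set C_mix = 28: (Q·0.2800 + 34.40·121.0) / (Q + 34.40) = 28
→ Q = 34.40·(121.0 − 28)/(28 − 0.2800) = 115.4 L/s.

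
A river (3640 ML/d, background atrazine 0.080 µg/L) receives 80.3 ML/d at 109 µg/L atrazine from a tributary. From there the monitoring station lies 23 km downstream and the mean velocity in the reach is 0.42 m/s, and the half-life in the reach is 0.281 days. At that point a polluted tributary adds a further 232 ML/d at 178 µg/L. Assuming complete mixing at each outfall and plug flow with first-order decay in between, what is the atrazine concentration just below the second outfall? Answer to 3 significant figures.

10.9 µg/L

Flow-weighted average: C = (3640·0.08000 + 80.30·109.0) / 3720 = 9044/3720 = 2.431 µg/L; combined flow 3720 ML/d.
Travel time t = 23·1000 / 0.42 = 54760 s = 15.21 h.
Half-life 0.281 d → k = ln 2 / 0.281 = 2.467 d⁻¹.
After decay, C = 2.431 × e^(−kt) = 2.431 × 0.2094 = 0.5091 µg/L.
Second outfall: C = (3720·0.5091 + 232.0·178.0)/3952 = 10.93 µg/L.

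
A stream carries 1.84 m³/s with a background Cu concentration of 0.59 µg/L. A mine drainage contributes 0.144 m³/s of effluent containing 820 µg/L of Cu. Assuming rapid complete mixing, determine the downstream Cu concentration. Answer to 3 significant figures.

60.1 µg/L

Conservation of mass: C = (1.840·0.5900 + 0.1440·820.0) / 1.984 = 119.2/1.984 = 60.06 µg/L.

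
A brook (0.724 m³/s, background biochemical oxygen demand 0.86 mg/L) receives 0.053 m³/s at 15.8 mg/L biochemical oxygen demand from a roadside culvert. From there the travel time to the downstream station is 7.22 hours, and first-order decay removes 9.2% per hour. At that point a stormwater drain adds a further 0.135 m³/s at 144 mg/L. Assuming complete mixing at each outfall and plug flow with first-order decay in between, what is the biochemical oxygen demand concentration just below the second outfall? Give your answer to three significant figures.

22.1 mg/L

Flow-weighted average: C = (0.7240·0.8600 + 0.05300·15.80) / 0.7770 = 1.460/0.7770 = 1.879 mg/L; combined flow 0.7770 m³/s.
9.2%/h lost → k = −ln(1 − 0.092) = 0.09651 h⁻¹.
After decay, C = 1.879 × e^(−kt) = 1.879 × 0.4982 = 0.9361 mg/L.
At the second outfall, C = (0.7770·0.9361 + 0.1350·144.0) / (0.7770 + 0.1350) = 22.11 mg/L.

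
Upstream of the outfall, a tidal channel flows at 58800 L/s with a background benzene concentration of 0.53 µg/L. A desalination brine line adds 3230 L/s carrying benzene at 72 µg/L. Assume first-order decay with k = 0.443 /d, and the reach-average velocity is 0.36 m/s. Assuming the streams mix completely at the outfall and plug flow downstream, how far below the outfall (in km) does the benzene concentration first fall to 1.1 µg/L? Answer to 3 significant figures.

After mixing, C = (58800·0.5300 + 3230·72.00) / 62030 = 263700/62030 = 4.252 µg/L.
Set 4.252·exp(−k·t) = 1.1 → t = ln(4.252/1.1)/k = 263700 s = 73.24 h.
Distance = v·t = 0.36·263700 = 94930 m = 94.93 km.

94.9 km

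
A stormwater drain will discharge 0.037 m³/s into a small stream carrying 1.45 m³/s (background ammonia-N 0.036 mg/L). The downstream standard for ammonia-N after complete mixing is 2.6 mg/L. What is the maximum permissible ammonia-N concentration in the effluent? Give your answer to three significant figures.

At the limit, (Qr·Cr + Qe·Cₑ)/(Qr + Qe) = 2.6:
Cₑ = (1.487·2.6 − 1.450·0.03600) / 0.03700 = 103.1 mg/L.

103 mg/L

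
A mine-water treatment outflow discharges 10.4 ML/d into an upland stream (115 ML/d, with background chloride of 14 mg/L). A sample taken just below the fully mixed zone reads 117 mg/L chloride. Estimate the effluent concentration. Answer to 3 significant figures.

1260 mg/L

Mass balance: 115.0·14.00 + 10.40·Cₑ = 125.4·117.0
→ Cₑ = (125.4·117.0 − 115.0·14.00) / 10.40 = 1256 mg/L.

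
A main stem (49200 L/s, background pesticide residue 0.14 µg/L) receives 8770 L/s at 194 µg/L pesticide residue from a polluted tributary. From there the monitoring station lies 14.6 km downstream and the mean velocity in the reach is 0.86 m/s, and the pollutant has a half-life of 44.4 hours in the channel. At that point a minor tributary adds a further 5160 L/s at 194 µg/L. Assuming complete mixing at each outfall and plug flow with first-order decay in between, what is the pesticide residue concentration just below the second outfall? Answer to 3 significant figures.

Mixed concentration C = ΣQC/ΣQ = (49200·0.1400 + 8770·194.0) / 57970 = 1708000/57970 = 29.47 µg/L; combined flow 57970 L/s.
Travel time t = 14.6·1000 / 0.86 = 16980 s = 4.716 h.
Half-life 44.4 h → k = ln 2 / 44.4 = 0.01561 h⁻¹ = 0.3747 d⁻¹.
Applying C = C₀e^(−kt): 29.47 × 0.9290 = 27.38 µg/L.
At the second outfall, C = (57970·27.38 + 5160·194.0) / (57970 + 5160) = 41.00 µg/L.

41.0 µg/L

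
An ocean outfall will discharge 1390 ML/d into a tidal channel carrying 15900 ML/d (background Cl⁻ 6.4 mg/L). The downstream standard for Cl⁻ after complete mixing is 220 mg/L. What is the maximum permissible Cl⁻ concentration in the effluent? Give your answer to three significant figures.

2660 mg/L

At the limit, (Qr·Cr + Qe·Cₑ)/(Qr + Qe) = 220:
Cₑ = (17290·220 − 15900·6.400) / 1390 = 2663 mg/L.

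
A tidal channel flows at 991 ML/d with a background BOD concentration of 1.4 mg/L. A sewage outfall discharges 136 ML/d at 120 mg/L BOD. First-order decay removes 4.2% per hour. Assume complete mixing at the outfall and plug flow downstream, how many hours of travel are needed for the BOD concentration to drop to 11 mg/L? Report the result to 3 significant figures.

8.31 h

Mixed concentration C = ΣQC/ΣQ = (991.0·1.400 + 136.0·120.0) / 1127 = 17710/1127 = 15.71 mg/L.
4.2%/h lost → k = −ln(1 − 0.042) = 0.04291 h⁻¹.
15.71·exp(−k·t) = 11 → t = ln(15.71/11)/k = 29910 s = 8.309 h.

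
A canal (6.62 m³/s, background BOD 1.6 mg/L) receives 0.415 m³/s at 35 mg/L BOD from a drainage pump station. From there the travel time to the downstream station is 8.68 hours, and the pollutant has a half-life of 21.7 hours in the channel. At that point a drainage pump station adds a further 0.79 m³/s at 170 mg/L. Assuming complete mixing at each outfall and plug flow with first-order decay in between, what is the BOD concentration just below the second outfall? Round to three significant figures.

19.6 mg/L

Mixed concentration C = ΣQC/ΣQ = (6.620·1.600 + 0.4150·35.00) / 7.035 = 25.12/7.035 = 3.570 mg/L; combined flow 7.035 m³/s.
Half-life 21.7 h → k = ln 2 / 21.7 = 0.03194 h⁻¹ = 0.7666 d⁻¹.
After decay, C = 3.570 × e^(−kt) = 3.570 × 0.7579 = 2.706 mg/L.
Second outfall: C = (7.035·2.706 + 0.7900·170.0)/7.825 = 19.60 mg/L.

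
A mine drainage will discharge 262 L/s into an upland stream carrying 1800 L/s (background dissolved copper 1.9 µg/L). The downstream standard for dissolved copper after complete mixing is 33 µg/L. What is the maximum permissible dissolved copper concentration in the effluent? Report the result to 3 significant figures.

At the limit, (Qr·Cr + Qe·Cₑ)/(Qr + Qe) = 33:
Cₑ = (2062·33 − 1800·1.900) / 262.0 = 246.7 µg/L.

247 µg/L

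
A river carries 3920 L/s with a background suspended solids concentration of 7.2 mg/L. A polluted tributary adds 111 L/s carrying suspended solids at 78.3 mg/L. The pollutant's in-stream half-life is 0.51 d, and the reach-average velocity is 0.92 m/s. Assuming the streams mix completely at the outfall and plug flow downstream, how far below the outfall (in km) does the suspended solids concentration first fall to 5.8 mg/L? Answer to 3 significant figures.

26.7 km

Conservation of mass: C = (3920·7.200 + 111.0·78.30) / 4031 = 36920/4031 = 9.158 mg/L.
Half-life 0.51 d → k = ln 2 / 0.51 = 1.359 d⁻¹.
Set 9.158·exp(−k·t) = 5.8 → t = ln(9.158/5.8)/k = 29040 s = 8.066 h.
Distance = v·t = 0.92·29040 = 26710 m = 26.71 km.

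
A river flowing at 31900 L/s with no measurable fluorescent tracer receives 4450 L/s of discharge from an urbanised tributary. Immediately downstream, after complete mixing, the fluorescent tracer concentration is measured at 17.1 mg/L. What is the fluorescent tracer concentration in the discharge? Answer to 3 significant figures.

Mass balance: 31900·0 + 4450·Cₑ = 36350·17.10
→ Cₑ = (36350·17.10 − 31900·0) / 4450 = 139.7 mg/L.

140 mg/L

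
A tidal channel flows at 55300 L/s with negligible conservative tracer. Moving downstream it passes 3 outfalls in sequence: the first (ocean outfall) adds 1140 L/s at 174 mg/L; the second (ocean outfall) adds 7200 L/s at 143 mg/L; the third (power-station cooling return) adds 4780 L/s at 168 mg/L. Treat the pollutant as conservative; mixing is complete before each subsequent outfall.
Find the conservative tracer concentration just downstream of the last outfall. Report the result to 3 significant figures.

29.7 mg/L

Outfall 1: combined Q = 56440 L/s; C = (55300·0 + 1140·174.0)/56440 = 3.515 mg/L.
Outfall 2: combined Q = 63640 L/s; C = (56440·3.515 + 7200·143.0)/63640 = 19.30 mg/L.
Outfall 3: combined Q = 68420 L/s; C = (63640·19.30 + 4780·168.0)/68420 = 29.68 mg/L.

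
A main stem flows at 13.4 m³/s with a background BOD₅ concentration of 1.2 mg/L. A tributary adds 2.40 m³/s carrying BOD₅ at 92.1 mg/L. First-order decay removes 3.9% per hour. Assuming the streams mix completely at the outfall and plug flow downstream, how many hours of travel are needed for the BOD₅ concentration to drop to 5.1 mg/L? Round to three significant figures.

Mixed concentration C = ΣQC/ΣQ = (13.40·1.200 + 2.400·92.10) / 15.80 = 237.1/15.80 = 15.01 mg/L.
3.9%/h lost → k = −ln(1 − 0.039) = 0.03978 h⁻¹.
15.01·exp(−k·t) = 5.1 → t = ln(15.01/5.1)/k = 97670 s = 27.13 h.

27.1 h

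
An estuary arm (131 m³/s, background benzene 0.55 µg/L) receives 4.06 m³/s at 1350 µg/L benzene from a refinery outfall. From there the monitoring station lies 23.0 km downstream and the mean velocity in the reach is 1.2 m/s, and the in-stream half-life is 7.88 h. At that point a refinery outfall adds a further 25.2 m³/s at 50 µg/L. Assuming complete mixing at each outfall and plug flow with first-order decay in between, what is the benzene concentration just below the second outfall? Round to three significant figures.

After mixing, C = (131.0·0.5500 + 4.060·1350) / 135.1 = 5553/135.1 = 41.12 µg/L; combined flow 135.1 m³/s.
Travel time t = 23.0·1000 / 1.2 = 19170 s = 5.324 h.
Half-life 7.88 h → k = ln 2 / 7.88 = 0.08796 h⁻¹ = 2.111 d⁻¹.
Applying C = C₀e^(−kt): 41.12 × 0.6261 = 25.74 µg/L.
At the second outfall, C = (135.1·25.74 + 25.20·50.00) / (135.1 + 25.20) = 29.56 µg/L.

29.6 µg/L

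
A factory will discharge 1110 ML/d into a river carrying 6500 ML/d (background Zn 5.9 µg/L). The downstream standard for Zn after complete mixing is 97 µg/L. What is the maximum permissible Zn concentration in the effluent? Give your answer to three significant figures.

630 µg/L

At the limit, (Qr·Cr + Qe·Cₑ)/(Qr + Qe) = 97:
Cₑ = (7610·97 − 6500·5.900) / 1110 = 630.5 µg/L.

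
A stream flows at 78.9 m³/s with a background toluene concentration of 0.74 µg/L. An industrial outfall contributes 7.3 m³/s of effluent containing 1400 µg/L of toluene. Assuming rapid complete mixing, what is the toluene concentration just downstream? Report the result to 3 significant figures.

After mixing, C = (78.90·0.7400 + 7.300·1400) / 86.20 = 10280/86.20 = 119.2 µg/L.

119 µg/L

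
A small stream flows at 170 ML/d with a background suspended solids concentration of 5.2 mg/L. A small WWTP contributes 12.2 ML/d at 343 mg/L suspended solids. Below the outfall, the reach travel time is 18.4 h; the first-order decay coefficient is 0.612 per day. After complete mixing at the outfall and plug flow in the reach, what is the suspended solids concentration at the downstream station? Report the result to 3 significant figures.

After mixing, C = (170.0·5.200 + 12.20·343.0) / 182.2 = 5069/182.2 = 27.82 mg/L.
First-order decay: C = 27.82·exp(−k·t) = 27.82·0.6255 = 17.40 mg/L.

17.4 mg/L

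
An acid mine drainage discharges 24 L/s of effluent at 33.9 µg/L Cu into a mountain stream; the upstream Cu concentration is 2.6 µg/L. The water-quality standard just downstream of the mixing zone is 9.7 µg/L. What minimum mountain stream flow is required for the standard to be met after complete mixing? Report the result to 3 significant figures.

Set C_mix = 9.7: (Q·2.600 + 24.00·33.90) / (Q + 24.00) = 9.7
→ Q = 24.00·(33.90 − 9.7)/(9.7 − 2.600) = 81.80 L/s.

81.8 L/s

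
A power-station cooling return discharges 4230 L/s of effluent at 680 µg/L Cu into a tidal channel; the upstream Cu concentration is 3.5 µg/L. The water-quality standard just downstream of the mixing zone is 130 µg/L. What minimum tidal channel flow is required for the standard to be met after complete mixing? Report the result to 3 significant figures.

Set C_mix = 130: (Q·3.500 + 4230·680.0) / (Q + 4230) = 130
→ Q = 4230·(680.0 − 130)/(130 − 3.500) = 18390 L/s.

18400 L/s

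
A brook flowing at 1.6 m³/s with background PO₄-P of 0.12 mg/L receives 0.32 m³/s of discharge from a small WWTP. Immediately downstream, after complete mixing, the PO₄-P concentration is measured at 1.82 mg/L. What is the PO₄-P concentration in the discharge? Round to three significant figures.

10.3 mg/L

Mass balance: 1.600·0.1200 + 0.3200·Cₑ = 1.920·1.820
→ Cₑ = (1.920·1.820 − 1.600·0.1200) / 0.3200 = 10.32 mg/L.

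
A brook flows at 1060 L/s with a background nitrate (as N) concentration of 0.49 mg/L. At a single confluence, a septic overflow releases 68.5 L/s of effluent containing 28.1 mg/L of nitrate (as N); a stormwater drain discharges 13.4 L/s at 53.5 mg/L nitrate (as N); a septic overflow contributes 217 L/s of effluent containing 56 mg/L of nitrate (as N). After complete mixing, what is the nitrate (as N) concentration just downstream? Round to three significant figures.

Mass balance: C = (1060·0.4900 + 68.50·28.10 + 13.40·53.50 + 217.0·56.00) / 1359 = 15310/1359 = 11.27 mg/L.

11.3 mg/L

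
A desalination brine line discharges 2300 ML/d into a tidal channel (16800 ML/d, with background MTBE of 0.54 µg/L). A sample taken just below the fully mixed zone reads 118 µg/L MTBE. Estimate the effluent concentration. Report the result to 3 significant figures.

976 µg/L

Mass balance: 16800·0.5400 + 2300·Cₑ = 19100·118.0
→ Cₑ = (19100·118.0 − 16800·0.5400) / 2300 = 976.0 µg/L.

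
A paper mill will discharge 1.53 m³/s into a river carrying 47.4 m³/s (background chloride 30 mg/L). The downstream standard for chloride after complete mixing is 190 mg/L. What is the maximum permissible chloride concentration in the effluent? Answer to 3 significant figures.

At the limit, (Qr·Cr + Qe·Cₑ)/(Qr + Qe) = 190:
Cₑ = (48.93·190 − 47.40·30.00) / 1.530 = 5147 mg/L.

5150 mg/L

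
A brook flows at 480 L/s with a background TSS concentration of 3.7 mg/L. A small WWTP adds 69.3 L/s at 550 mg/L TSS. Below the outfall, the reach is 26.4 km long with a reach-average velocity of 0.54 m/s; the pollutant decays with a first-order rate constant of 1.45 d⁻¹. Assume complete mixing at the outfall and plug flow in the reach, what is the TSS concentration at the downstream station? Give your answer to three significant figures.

32.0 mg/L

Flow-weighted average: C = (480.0·3.700 + 69.30·550.0) / 549.3 = 39890/549.3 = 72.62 mg/L.
Travel time t = 26.4·1000 / 0.54 = 48890 s = 13.58 h.
After decay, C = 72.62 × e^(−kt) = 72.62 × 0.4402 = 31.97 mg/L.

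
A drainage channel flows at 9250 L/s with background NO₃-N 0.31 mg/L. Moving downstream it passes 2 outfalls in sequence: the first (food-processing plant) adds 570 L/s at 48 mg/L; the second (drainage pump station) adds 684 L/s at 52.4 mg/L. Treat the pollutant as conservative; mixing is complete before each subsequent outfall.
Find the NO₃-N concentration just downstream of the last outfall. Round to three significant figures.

6.29 mg/L

Outfall 1: combined Q = 9820 L/s; C = (9250·0.3100 + 570.0·48.00)/9820 = 3.078 mg/L.
Outfall 2: combined Q = 10500 L/s; C = (9820·3.078 + 684.0·52.40)/10500 = 6.290 mg/L.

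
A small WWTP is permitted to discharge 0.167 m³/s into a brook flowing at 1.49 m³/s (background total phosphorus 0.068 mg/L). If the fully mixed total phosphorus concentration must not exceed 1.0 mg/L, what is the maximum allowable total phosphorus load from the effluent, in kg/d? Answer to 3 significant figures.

Mass balance at the limit: 1.490·0.06800 + 0.1670·Cₑ = 1.657·1.0 → Cₑ = 9.315 mg/L.
Load = 0.1670 m³/s × 9.315 g/m³ × 86 400 s/d = 134.4 kg/d.

134 kg/d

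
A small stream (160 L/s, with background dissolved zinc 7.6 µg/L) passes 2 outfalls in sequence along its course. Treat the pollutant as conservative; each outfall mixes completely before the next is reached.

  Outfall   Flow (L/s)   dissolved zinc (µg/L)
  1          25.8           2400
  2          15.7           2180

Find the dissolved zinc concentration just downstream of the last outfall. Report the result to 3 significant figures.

After outfall 1: Q = 160.0 + 25.80 = 185.8 L/s; C = (160.0·7.600 + 25.80·2400)/185.8 = 339.8 µg/L.
After outfall 2: Q = 185.8 + 15.70 = 201.5 L/s; C = (185.8·339.8 + 15.70·2180)/201.5 = 483.2 µg/L.

483 µg/L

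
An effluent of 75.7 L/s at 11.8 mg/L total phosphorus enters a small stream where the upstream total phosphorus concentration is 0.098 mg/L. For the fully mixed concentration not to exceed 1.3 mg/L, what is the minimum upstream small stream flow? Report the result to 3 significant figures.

661 L/s

Set C_mix = 1.3: (Q·0.09800 + 75.70·11.80) / (Q + 75.70) = 1.3
→ Q = 75.70·(11.80 − 1.3)/(1.3 − 0.09800) = 661.3 L/s.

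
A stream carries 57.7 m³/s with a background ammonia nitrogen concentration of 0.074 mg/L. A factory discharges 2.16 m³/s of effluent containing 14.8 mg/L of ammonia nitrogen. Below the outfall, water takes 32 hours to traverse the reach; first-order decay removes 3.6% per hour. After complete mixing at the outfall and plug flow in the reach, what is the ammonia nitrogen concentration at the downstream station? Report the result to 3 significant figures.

Conservation of mass: C = (57.70·0.07400 + 2.160·14.80) / 59.86 = 36.24/59.86 = 0.6054 mg/L.
3.6%/h lost → k = −ln(1 − 0.036) = 0.03666 h⁻¹.
Applying C = C₀e^(−kt): 0.6054 × 0.3094 = 0.1873 mg/L.

0.187 mg/L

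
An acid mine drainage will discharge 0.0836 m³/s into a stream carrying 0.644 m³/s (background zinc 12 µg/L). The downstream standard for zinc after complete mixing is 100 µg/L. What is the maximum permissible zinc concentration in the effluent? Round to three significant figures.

At the limit, (Qr·Cr + Qe·Cₑ)/(Qr + Qe) = 100:
Cₑ = (0.7276·100 − 0.6440·12.00) / 0.08360 = 777.9 µg/L.

778 µg/L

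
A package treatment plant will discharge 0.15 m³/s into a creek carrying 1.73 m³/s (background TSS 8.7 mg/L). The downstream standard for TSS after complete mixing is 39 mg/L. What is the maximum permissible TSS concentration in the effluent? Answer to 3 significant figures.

388 mg/L

At the limit, (Qr·Cr + Qe·Cₑ)/(Qr + Qe) = 39:
Cₑ = (1.880·39 − 1.730·8.700) / 0.1500 = 388.5 mg/L.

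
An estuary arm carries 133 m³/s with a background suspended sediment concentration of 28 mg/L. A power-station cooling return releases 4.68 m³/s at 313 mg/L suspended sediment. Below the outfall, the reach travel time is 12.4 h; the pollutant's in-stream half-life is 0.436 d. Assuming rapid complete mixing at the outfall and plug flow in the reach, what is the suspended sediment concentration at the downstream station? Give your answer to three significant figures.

16.6 mg/L

Mixed concentration C = ΣQC/ΣQ = (133.0·28.00 + 4.680·313.0) / 137.7 = 5189/137.7 = 37.69 mg/L.
Half-life 0.436 d → k = ln 2 / 0.436 = 1.590 d⁻¹.
Decay over the reach: 37.69·exp(−kt) = 37.69·0.4398 = 16.58 mg/L.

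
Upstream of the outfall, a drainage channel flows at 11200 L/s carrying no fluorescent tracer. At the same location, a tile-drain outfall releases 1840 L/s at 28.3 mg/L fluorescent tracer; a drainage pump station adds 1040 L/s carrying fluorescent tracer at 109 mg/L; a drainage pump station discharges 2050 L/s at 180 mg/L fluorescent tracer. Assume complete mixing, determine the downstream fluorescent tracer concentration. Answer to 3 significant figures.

Mixed concentration C = ΣQC/ΣQ = (11200·0 + 1840·28.30 + 1040·109.0 + 2050·180.0) / 16130 = 534400/16130 = 33.13 mg/L.

33.1 mg/L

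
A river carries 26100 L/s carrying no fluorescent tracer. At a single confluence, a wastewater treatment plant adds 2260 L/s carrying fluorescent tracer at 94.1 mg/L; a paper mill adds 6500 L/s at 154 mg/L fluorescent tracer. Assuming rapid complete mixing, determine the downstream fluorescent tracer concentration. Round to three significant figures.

34.8 mg/L

Conservation of mass: C = (26100·0 + 2260·94.10 + 6500·154.0) / 34860 = 1214000/34860 = 34.82 mg/L.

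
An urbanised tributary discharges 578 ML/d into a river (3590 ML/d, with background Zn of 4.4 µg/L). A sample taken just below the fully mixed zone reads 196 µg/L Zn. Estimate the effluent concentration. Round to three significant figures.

Mass balance: 3590·4.400 + 578.0·Cₑ = 4168·196.0
→ Cₑ = (4168·196.0 − 3590·4.400) / 578.0 = 1386 µg/L.

1390 µg/L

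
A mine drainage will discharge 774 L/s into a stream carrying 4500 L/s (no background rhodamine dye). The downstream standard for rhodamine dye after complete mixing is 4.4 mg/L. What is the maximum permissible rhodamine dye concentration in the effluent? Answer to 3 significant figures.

30.0 mg/L

At the limit, (Qr·Cr + Qe·Cₑ)/(Qr + Qe) = 4.4:
Cₑ = (5274·4.4 − 4500·0) / 774.0 = 29.98 mg/L.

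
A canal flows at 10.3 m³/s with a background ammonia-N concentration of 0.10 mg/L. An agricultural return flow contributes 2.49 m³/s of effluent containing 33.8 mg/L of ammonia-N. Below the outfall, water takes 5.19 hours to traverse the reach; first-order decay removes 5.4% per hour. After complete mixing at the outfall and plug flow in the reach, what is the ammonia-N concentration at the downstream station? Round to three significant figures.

Mass balance: C = (10.30·0.1000 + 2.490·33.80) / 12.79 = 85.19/12.79 = 6.661 mg/L.
5.4%/h lost → k = −ln(1 − 0.054) = 0.05551 h⁻¹.
First-order decay: C = 6.661·exp(−k·t) = 6.661·0.7497 = 4.993 mg/L.

4.99 mg/L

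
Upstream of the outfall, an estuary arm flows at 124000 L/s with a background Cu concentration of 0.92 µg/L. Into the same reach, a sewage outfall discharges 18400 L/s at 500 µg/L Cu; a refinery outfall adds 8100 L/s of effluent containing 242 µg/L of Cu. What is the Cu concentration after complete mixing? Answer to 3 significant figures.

Conservation of mass: C = (124000·0.9200 + 18400·500.0 + 8100·242.0) / 150500 = 11270000/150500 = 74.91 µg/L.

74.9 µg/L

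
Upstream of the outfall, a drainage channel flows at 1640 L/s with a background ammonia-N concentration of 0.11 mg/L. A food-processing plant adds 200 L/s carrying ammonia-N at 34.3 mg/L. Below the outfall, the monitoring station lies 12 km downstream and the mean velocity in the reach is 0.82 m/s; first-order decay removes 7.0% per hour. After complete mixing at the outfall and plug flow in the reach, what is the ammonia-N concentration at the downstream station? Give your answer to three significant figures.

2.85 mg/L

Flow-weighted average: C = (1640·0.1100 + 200.0·34.30) / 1840 = 7040/1840 = 3.826 mg/L.
Travel time t = 12·1000 / 0.82 = 14630 s = 4.065 h.
7.0%/h lost → k = −ln(1 − 0.07) = 0.07257 h⁻¹.
After decay, C = 3.826 × e^(−kt) = 3.826 × 0.7445 = 2.849 mg/L.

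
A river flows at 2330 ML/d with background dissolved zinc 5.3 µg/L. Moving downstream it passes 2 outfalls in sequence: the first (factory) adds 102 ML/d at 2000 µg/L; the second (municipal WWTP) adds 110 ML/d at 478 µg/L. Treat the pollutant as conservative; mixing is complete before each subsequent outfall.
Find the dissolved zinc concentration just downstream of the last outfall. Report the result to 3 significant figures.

106 µg/L

Outfall 1: combined Q = 2432 ML/d; C = (2330·5.300 + 102.0·2000)/2432 = 88.96 µg/L.
Outfall 2: combined Q = 2542 ML/d; C = (2432·88.96 + 110.0·478.0)/2542 = 105.8 µg/L.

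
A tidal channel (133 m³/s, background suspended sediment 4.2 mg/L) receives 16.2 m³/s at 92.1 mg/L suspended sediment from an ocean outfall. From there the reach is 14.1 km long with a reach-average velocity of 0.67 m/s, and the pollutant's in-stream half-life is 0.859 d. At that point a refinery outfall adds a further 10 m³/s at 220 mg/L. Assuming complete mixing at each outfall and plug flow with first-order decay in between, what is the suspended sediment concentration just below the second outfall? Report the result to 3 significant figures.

Conservation of mass: C = (133.0·4.200 + 16.20·92.10) / 149.2 = 2051/149.2 = 13.74 mg/L; combined flow 149.2 m³/s.
Travel time t = 14.1·1000 / 0.67 = 21040 s = 5.846 h.
Half-life 0.859 d → k = ln 2 / 0.859 = 0.8069 d⁻¹.
After decay, C = 13.74 × e^(−kt) = 13.74 × 0.8216 = 11.29 mg/L.
Second outfall: C = (149.2·11.29 + 10.00·220.0)/159.2 = 24.40 mg/L.

24.4 mg/L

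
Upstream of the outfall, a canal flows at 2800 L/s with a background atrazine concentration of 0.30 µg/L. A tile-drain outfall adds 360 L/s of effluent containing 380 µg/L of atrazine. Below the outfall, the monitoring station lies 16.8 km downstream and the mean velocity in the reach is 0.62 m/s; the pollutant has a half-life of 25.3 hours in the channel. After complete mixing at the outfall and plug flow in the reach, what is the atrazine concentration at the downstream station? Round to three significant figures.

After mixing, C = (2800·0.3000 + 360.0·380.0) / 3160 = 137600/3160 = 43.56 µg/L.
Travel time t = 16.8·1000 / 0.62 = 27100 s = 7.527 h.
Half-life 25.3 h → k = ln 2 / 25.3 = 0.02740 h⁻¹ = 0.6575 d⁻¹.
First-order decay: C = 43.56·exp(−k·t) = 43.56·0.8137 = 35.44 µg/L.

35.4 µg/L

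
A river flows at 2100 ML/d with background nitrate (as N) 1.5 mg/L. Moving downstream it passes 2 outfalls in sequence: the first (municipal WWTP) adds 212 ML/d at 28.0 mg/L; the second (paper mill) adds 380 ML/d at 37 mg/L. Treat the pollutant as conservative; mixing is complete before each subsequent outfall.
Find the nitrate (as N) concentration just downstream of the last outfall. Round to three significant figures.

After outfall 1: Q = 2100 + 212.0 = 2312 ML/d; C = (2100·1.500 + 212.0·28.00)/2312 = 3.930 mg/L.
After outfall 2: Q = 2312 + 380.0 = 2692 ML/d; C = (2312·3.930 + 380.0·37.00)/2692 = 8.598 mg/L.

8.60 mg/L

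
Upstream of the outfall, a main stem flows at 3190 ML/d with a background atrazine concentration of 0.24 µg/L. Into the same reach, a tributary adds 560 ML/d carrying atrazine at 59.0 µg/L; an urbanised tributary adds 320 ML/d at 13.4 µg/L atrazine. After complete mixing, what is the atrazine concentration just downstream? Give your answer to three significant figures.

After mixing, C = (3190·0.2400 + 560.0·59.00 + 320.0·13.40) / 4070 = 38090/4070 = 9.360 µg/L.

9.36 µg/L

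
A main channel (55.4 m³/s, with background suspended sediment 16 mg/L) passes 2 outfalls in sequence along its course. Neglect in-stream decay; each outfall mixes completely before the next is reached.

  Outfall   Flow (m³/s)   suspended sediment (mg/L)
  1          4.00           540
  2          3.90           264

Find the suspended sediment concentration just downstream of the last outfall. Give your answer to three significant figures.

64.4 mg/L

Below outfall 1: Q → 59.40 m³/s, C = (55.40·16.00 + 4.000·540.0)/59.40 = 51.29 mg/L.
Below outfall 2: Q → 63.30 m³/s, C = (59.40·51.29 + 3.900·264.0)/63.30 = 64.39 mg/L.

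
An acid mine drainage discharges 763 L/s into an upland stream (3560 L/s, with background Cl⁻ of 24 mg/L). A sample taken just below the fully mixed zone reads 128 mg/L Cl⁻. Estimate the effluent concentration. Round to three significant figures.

613 mg/L

Mass balance: 3560·24.00 + 763.0·Cₑ = 4323·128.0
→ Cₑ = (4323·128.0 − 3560·24.00) / 763.0 = 613.2 mg/L.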